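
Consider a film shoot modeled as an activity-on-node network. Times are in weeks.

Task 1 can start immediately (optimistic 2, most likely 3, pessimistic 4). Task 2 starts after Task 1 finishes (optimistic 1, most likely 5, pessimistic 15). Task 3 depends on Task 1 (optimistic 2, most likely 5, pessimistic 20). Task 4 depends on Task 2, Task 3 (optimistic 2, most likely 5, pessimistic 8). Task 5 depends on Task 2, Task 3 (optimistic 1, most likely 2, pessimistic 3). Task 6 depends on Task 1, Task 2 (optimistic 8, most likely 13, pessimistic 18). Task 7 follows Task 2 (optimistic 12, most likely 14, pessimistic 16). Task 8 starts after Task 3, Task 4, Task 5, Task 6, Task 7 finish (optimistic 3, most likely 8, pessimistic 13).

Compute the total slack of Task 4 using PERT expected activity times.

te_Task 1 = (2 + 4·3 + 4)/6 = 18/6 = 3
te_Task 2 = (1 + 4·5 + 15)/6 = 36/6 = 6
te_Task 3 = (2 + 4·5 + 20)/6 = 42/6 = 7
te_Task 4 = (2 + 4·5 + 8)/6 = 30/6 = 5
te_Task 5 = (1 + 4·2 + 3)/6 = 12/6 = 2
te_Task 6 = (8 + 4·13 + 18)/6 = 78/6 = 13
te_Task 7 = (12 + 4·14 + 16)/6 = 84/6 = 14
te_Task 8 = (3 + 4·8 + 13)/6 = 48/6 = 8

Forward pass:
ES_Task 1 = 0; EF_Task 1 = 3
ES_Task 2 = 3; EF_Task 2 = 3+6 = 9
ES_Task 3 = 3; EF_Task 3 = 3+7 = 10
ES_Task 4 = max(EF_Task 2=9, EF_Task 3=10) = 10; EF_Task 4 = 10+5 = 15
ES_Task 5 = max(EF_Task 2=9, EF_Task 3=10) = 10; EF_Task 5 = 10+2 = 12
ES_Task 6 = max(EF_Task 1=3, EF_Task 2=9) = 9; EF_Task 6 = 9+13 = 22
ES_Task 7 = 9; EF_Task 7 = 9+14 = 23
ES_Task 8 = max(EF_Task 3=10, EF_Task 4=15, EF_Task 5=12, EF_Task 6=22, EF_Task 7=23) = 23; EF_Task 8 = 23+8 = 31
Expected project duration μ = 31 weeks. Critical path: Task 1 → Task 2 → Task 7 → Task 8.

Backward pass:
LF_Task 8 = 31; LS_Task 8 = 31−8 = 23
LF_Task 7 = LS_Task 8 = 23; LS_Task 7 = 23−14 = 9
LF_Task 6 = LS_Task 8 = 23; LS_Task 6 = 23−13 = 10
LF_Task 5 = LS_Task 8 = 23; LS_Task 5 = 23−2 = 21
LF_Task 4 = LS_Task 8 = 23; LS_Task 4 = 23−5 = 18
LF_Task 3 = min(LS_Task 4=18, LS_Task 5=21, LS_Task 8=23) = 18; LS_Task 3 = 18−7 = 11
LF_Task 2 = min(LS_Task 4=18, LS_Task 5=21, LS_Task 6=10, LS_Task 7=9) = 9; LS_Task 2 = 9−6 = 3
LF_Task 1 = min(LS_Task 2=3, LS_Task 3=11, LS_Task 6=10) = 3; LS_Task 1 = 3−3 = 0
Slack_Task 4 = LS_Task 4 − ES_Task 4 = 18 − 10 = 8

8 weeks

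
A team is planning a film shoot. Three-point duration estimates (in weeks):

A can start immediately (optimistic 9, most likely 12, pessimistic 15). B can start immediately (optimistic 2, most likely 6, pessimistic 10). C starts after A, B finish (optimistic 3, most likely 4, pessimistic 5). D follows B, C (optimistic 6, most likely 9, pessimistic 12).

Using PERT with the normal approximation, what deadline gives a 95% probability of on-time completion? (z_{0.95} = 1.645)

te_A = (9 + 4·12 + 15)/6 = 72/6 = 12; σ²_A = ((15−9)/6)² = 1.000
te_B = (2 + 4·6 + 10)/6 = 36/6 = 6; σ²_B = ((10−2)/6)² = 1.778
te_C = (3 + 4·4 + 5)/6 = 24/6 = 4; σ²_C = ((5−3)/6)² = 0.111
te_D = (6 + 4·9 + 12)/6 = 54/6 = 9; σ²_D = ((12−6)/6)² = 1.000

Forward pass:
ES_A = 0; EF_A = 12
ES_B = 0; EF_B = 6
ES_C = max(EF_A=12, EF_B=6) = 12; EF_C = 12+4 = 16
ES_D = max(EF_B=6, EF_C=16) = 16; EF_D = 16+9 = 25
Expected project duration μ = 25 weeks. Critical path: A → C → D.

Variance along critical path = 1.000 + 0.111 + 1.000 = 2.111; σ = 1.453 weeks.
D = μ + z·σ = 25 + 1.645·1.453 = 27.4 weeks

27.4 weeks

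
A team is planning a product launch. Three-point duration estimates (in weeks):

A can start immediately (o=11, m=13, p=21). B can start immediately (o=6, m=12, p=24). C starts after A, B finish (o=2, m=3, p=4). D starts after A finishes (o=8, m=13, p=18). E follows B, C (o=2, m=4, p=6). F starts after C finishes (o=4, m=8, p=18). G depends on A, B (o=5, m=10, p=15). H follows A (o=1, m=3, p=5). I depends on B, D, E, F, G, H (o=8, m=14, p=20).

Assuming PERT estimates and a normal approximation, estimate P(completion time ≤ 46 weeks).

0.947

te_A = (11 + 4·13 + 21)/6 = 84/6 = 14; σ²_A = ((21−11)/6)² = 2.778
te_B = (6 + 4·12 + 24)/6 = 78/6 = 13; σ²_B = ((24−6)/6)² = 9.000
te_C = (2 + 4·3 + 4)/6 = 18/6 = 3; σ²_C = ((4−2)/6)² = 0.111
te_D = (8 + 4·13 + 18)/6 = 78/6 = 13; σ²_D = ((18−8)/6)² = 2.778
te_E = (2 + 4·4 + 6)/6 = 24/6 = 4; σ²_E = ((6−2)/6)² = 0.444
te_F = (4 + 4·8 + 18)/6 = 54/6 = 9; σ²_F = ((18−4)/6)² = 5.444
te_G = (5 + 4·10 + 15)/6 = 60/6 = 10; σ²_G = ((15−5)/6)² = 2.778
te_H = (1 + 4·3 + 5)/6 = 18/6 = 3; σ²_H = ((5−1)/6)² = 0.444
te_I = (8 + 4·14 + 20)/6 = 84/6 = 14; σ²_I = ((20−8)/6)² = 4.000

Forward pass:
ES_A = 0; EF_A = 14
ES_B = 0; EF_B = 13
ES_C = max(EF_A=14, EF_B=13) = 14; EF_C = 14+3 = 17
ES_D = 14; EF_D = 14+13 = 27
ES_E = max(EF_B=13, EF_C=17) = 17; EF_E = 17+4 = 21
ES_F = 17; EF_F = 17+9 = 26
ES_G = max(EF_A=14, EF_B=13) = 14; EF_G = 14+10 = 24
ES_H = 14; EF_H = 14+3 = 17
ES_I = max(EF_B=13, EF_D=27, EF_E=21, EF_F=26, EF_G=24, EF_H=17) = 27; EF_I = 27+14 = 41
Expected project duration μ = 41 weeks. Critical path: A → D → I.

Variance along critical path = 2.778 + 2.778 + 4.000 = 9.556; σ = √9.556 = 3.091 weeks.
Z = (46 − 41) / 3.091 = 1.617
P(T ≤ 46) = Φ(1.617) ≈ 0.947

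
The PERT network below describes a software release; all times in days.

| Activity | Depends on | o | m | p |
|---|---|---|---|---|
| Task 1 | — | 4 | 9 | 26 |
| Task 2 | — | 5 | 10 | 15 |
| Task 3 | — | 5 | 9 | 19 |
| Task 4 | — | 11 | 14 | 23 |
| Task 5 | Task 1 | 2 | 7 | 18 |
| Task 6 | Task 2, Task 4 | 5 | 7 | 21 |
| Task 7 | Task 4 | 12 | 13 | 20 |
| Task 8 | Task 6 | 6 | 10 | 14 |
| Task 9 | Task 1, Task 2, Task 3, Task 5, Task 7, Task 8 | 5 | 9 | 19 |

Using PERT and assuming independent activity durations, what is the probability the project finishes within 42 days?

0.320

te_Task 1 = (4 + 4·9 + 26)/6 = 66/6 = 11; σ²_Task 1 = ((26−4)/6)² = 13.444
te_Task 2 = (5 + 4·10 + 15)/6 = 60/6 = 10; σ²_Task 2 = ((15−5)/6)² = 2.778
te_Task 3 = (5 + 4·9 + 19)/6 = 60/6 = 10; σ²_Task 3 = ((19−5)/6)² = 5.444
te_Task 4 = (11 + 4·14 + 23)/6 = 90/6 = 15; σ²_Task 4 = ((23−11)/6)² = 4.000
te_Task 5 = (2 + 4·7 + 18)/6 = 48/6 = 8; σ²_Task 5 = ((18−2)/6)² = 7.111
te_Task 6 = (5 + 4·7 + 21)/6 = 54/6 = 9; σ²_Task 6 = ((21−5)/6)² = 7.111
te_Task 7 = (12 + 4·13 + 20)/6 = 84/6 = 14; σ²_Task 7 = ((20−12)/6)² = 1.778
te_Task 8 = (6 + 4·10 + 14)/6 = 60/6 = 10; σ²_Task 8 = ((14−6)/6)² = 1.778
te_Task 9 = (5 + 4·9 + 19)/6 = 60/6 = 10; σ²_Task 9 = ((19−5)/6)² = 5.444

Forward pass:
ES_Task 1 = 0; EF_Task 1 = 11
ES_Task 2 = 0; EF_Task 2 = 10
ES_Task 3 = 0; EF_Task 3 = 10
ES_Task 4 = 0; EF_Task 4 = 15
ES_Task 5 = 11; EF_Task 5 = 11+8 = 19
ES_Task 6 = max(EF_Task 2=10, EF_Task 4=15) = 15; EF_Task 6 = 15+9 = 24
ES_Task 7 = 15; EF_Task 7 = 15+14 = 29
ES_Task 8 = 24; EF_Task 8 = 24+10 = 34
ES_Task 9 = max(EF_Task 1=11, EF_Task 2=10, EF_Task 3=10, EF_Task 5=19, EF_Task 7=29, EF_Task 8=34) = 34; EF_Task 9 = 34+10 = 44
Expected project duration μ = 44 days. Critical path: Task 4 → Task 6 → Task 8 → Task 9.

Variance along critical path = 4.000 + 7.111 + 1.778 + 5.444 = 18.333; σ = √18.333 = 4.282 days.
Z = (42 − 44) / 4.282 = -0.467
P(T ≤ 42) = Φ(-0.467) ≈ 0.320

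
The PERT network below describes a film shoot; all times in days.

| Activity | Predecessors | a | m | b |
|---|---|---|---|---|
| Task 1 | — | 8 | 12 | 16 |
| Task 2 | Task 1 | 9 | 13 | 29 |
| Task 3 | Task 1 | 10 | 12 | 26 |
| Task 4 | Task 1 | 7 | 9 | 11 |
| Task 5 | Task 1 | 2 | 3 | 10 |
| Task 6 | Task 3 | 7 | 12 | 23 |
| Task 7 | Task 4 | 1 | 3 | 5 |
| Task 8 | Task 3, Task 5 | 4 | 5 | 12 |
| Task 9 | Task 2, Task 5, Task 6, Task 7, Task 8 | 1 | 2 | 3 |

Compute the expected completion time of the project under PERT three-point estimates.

41 days

te_Task 1 = (8 + 4·12 + 16)/6 = 72/6 = 12
te_Task 2 = (9 + 4·13 + 29)/6 = 90/6 = 15
te_Task 3 = (10 + 4·12 + 26)/6 = 84/6 = 14
te_Task 4 = (7 + 4·9 + 11)/6 = 54/6 = 9
te_Task 5 = (2 + 4·3 + 10)/6 = 24/6 = 4
te_Task 6 = (7 + 4·12 + 23)/6 = 78/6 = 13
te_Task 7 = (1 + 4·3 + 5)/6 = 18/6 = 3
te_Task 8 = (4 + 4·5 + 12)/6 = 36/6 = 6
te_Task 9 = (1 + 4·2 + 3)/6 = 12/6 = 2

Forward pass:
ES_Task 1 = 0; EF_Task 1 = 12
ES_Task 2 = 12; EF_Task 2 = 12+15 = 27
ES_Task 3 = 12; EF_Task 3 = 12+14 = 26
ES_Task 4 = 12; EF_Task 4 = 12+9 = 21
ES_Task 5 = 12; EF_Task 5 = 12+4 = 16
ES_Task 6 = 26; EF_Task 6 = 26+13 = 39
ES_Task 7 = 21; EF_Task 7 = 21+3 = 24
ES_Task 8 = max(EF_Task 3=26, EF_Task 5=16) = 26; EF_Task 8 = 26+6 = 32
ES_Task 9 = max(EF_Task 2=27, EF_Task 5=16, EF_Task 6=39, EF_Task 7=24, EF_Task 8=32) = 39; EF_Task 9 = 39+2 = 41
Expected project duration μ = 41 days. Critical path: Task 1 → Task 3 → Task 6 → Task 9.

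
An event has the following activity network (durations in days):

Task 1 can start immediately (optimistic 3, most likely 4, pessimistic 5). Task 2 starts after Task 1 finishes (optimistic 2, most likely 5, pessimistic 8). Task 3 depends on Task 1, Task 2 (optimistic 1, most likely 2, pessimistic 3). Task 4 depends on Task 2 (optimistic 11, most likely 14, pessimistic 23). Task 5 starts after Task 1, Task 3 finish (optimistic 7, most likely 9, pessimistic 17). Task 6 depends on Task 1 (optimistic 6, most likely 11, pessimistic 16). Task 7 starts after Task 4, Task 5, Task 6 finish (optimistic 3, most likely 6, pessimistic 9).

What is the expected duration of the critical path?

30 days

te_Task 1 = (3 + 4·4 + 5)/6 = 24/6 = 4
te_Task 2 = (2 + 4·5 + 8)/6 = 30/6 = 5
te_Task 3 = (1 + 4·2 + 3)/6 = 12/6 = 2
te_Task 4 = (11 + 4·14 + 23)/6 = 90/6 = 15
te_Task 5 = (7 + 4·9 + 17)/6 = 60/6 = 10
te_Task 6 = (6 + 4·11 + 16)/6 = 66/6 = 11
te_Task 7 = (3 + 4·6 + 9)/6 = 36/6 = 6

Forward pass:
ES_Task 1 = 0; EF_Task 1 = 4
ES_Task 2 = 4; EF_Task 2 = 4+5 = 9
ES_Task 3 = max(EF_Task 1=4, EF_Task 2=9) = 9; EF_Task 3 = 9+2 = 11
ES_Task 4 = 9; EF_Task 4 = 9+15 = 24
ES_Task 5 = max(EF_Task 1=4, EF_Task 3=11) = 11; EF_Task 5 = 11+10 = 21
ES_Task 6 = 4; EF_Task 6 = 4+11 = 15
ES_Task 7 = max(EF_Task 4=24, EF_Task 5=21, EF_Task 6=15) = 24; EF_Task 7 = 24+6 = 30
Expected project duration μ = 30 days. Critical path: Task 1 → Task 2 → Task 4 → Task 7.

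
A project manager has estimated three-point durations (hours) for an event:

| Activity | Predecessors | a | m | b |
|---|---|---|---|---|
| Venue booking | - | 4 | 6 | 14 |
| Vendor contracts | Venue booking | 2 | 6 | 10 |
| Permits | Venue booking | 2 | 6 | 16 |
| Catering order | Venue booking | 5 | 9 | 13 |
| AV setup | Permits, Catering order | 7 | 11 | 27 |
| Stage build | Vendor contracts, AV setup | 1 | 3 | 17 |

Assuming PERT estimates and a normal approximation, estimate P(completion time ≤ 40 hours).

0.896

te_Venue booking = (4 + 4·6 + 14)/6 = 42/6 = 7; σ²_Venue booking = ((14−4)/6)² = 2.778
te_Vendor contracts = (2 + 4·6 + 10)/6 = 36/6 = 6; σ²_Vendor contracts = ((10−2)/6)² = 1.778
te_Permits = (2 + 4·6 + 16)/6 = 42/6 = 7; σ²_Permits = ((16−2)/6)² = 5.444
te_Catering order = (5 + 4·9 + 13)/6 = 54/6 = 9; σ²_Catering order = ((13−5)/6)² = 1.778
te_AV setup = (7 + 4·11 + 27)/6 = 78/6 = 13; σ²_AV setup = ((27−7)/6)² = 11.111
te_Stage build = (1 + 4·3 + 17)/6 = 30/6 = 5; σ²_Stage build = ((17−1)/6)² = 7.111

Forward pass:
ES_Venue booking = 0; EF_Venue booking = 7
ES_Vendor contracts = 7; EF_Vendor contracts = 7+6 = 13
ES_Permits = 7; EF_Permits = 7+7 = 14
ES_Catering order = 7; EF_Catering order = 7+9 = 16
ES_AV setup = max(EF_Permits=14, EF_Catering order=16) = 16; EF_AV setup = 16+13 = 29
ES_Stage build = max(EF_Vendor contracts=13, EF_AV setup=29) = 29; EF_Stage build = 29+5 = 34
Expected project duration μ = 34 hours. Critical path: Venue booking → Catering order → AV setup → Stage build.

Variance along critical path = 2.778 + 1.778 + 11.111 + 7.111 = 22.778; σ = √22.778 = 4.773 hours.
Z = (40 − 34) / 4.773 = 1.257
P(T ≤ 40) = Φ(1.257) ≈ 0.896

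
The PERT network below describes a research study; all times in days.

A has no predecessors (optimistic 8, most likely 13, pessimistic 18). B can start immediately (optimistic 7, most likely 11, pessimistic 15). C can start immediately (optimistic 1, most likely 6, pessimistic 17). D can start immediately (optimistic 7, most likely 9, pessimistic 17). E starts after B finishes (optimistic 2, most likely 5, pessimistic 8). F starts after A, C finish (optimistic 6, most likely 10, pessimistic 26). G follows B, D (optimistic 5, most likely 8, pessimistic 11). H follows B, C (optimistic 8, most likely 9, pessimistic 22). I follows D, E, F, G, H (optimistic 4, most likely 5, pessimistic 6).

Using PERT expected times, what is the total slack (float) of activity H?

3 days

te_A = (8 + 4·13 + 18)/6 = 78/6 = 13
te_B = (7 + 4·11 + 15)/6 = 66/6 = 11
te_C = (1 + 4·6 + 17)/6 = 42/6 = 7
te_D = (7 + 4·9 + 17)/6 = 60/6 = 10
te_E = (2 + 4·5 + 8)/6 = 30/6 = 5
te_F = (6 + 4·10 + 26)/6 = 72/6 = 12
te_G = (5 + 4·8 + 11)/6 = 48/6 = 8
te_H = (8 + 4·9 + 22)/6 = 66/6 = 11
te_I = (4 + 4·5 + 6)/6 = 30/6 = 5

Forward pass:
ES_A = 0; EF_A = 13
ES_B = 0; EF_B = 11
ES_C = 0; EF_C = 7
ES_D = 0; EF_D = 10
ES_E = 11; EF_E = 11+5 = 16
ES_F = max(EF_A=13, EF_C=7) = 13; EF_F = 13+12 = 25
ES_G = max(EF_B=11, EF_D=10) = 11; EF_G = 11+8 = 19
ES_H = max(EF_B=11, EF_C=7) = 11; EF_H = 11+11 = 22
ES_I = max(EF_D=10, EF_E=16, EF_F=25, EF_G=19, EF_H=22) = 25; EF_I = 25+5 = 30
Expected project duration μ = 30 days. Critical path: A → F → I.

Backward pass:
LF_I = 30; LS_I = 30−5 = 25
LF_H = LS_I = 25; LS_H = 25−11 = 14
LF_G = LS_I = 25; LS_G = 25−8 = 17
LF_F = LS_I = 25; LS_F = 25−12 = 13
LF_E = LS_I = 25; LS_E = 25−5 = 20
LF_D = min(LS_G=17, LS_I=25) = 17; LS_D = 17−10 = 7
LF_C = min(LS_F=13, LS_H=14) = 13; LS_C = 13−7 = 6
LF_B = min(LS_E=20, LS_G=17, LS_H=14) = 14; LS_B = 14−11 = 3
LF_A = LS_F = 13; LS_A = 13−13 = 0
Slack_H = LS_H − ES_H = 14 − 11 = 3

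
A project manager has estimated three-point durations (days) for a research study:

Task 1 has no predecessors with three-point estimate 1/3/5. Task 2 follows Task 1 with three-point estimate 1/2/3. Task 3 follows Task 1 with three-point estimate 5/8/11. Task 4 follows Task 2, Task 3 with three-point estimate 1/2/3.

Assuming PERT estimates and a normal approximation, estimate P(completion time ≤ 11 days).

te_Task 1 = (1 + 4·3 + 5)/6 = 18/6 = 3; σ²_Task 1 = ((5−1)/6)² = 0.444
te_Task 2 = (1 + 4·2 + 3)/6 = 12/6 = 2; σ²_Task 2 = ((3−1)/6)² = 0.111
te_Task 3 = (5 + 4·8 + 11)/6 = 48/6 = 8; σ²_Task 3 = ((11−5)/6)² = 1.000
te_Task 4 = (1 + 4·2 + 3)/6 = 12/6 = 2; σ²_Task 4 = ((3−1)/6)² = 0.111

Forward pass:
ES_Task 1 = 0; EF_Task 1 = 3
ES_Task 2 = 3; EF_Task 2 = 3+2 = 5
ES_Task 3 = 3; EF_Task 3 = 3+8 = 11
ES_Task 4 = max(EF_Task 2=5, EF_Task 3=11) = 11; EF_Task 4 = 11+2 = 13
Expected project duration μ = 13 days. Critical path: Task 1 → Task 3 → Task 4.

Variance along critical path = 0.444 + 1.000 + 0.111 = 1.556; σ = √1.556 = 1.247 days.
Z = (11 − 13) / 1.247 = -1.604
P(T ≤ 11) = Φ(-1.604) ≈ 0.054

0.054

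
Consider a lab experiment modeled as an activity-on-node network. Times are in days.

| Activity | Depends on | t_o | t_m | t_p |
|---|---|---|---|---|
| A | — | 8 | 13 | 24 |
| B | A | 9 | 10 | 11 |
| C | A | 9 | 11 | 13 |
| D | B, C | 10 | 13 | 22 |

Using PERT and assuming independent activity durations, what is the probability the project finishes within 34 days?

0.071

te_A = (8 + 4·13 + 24)/6 = 84/6 = 14; σ²_A = ((24−8)/6)² = 7.111
te_B = (9 + 4·10 + 11)/6 = 60/6 = 10; σ²_B = ((11−9)/6)² = 0.111
te_C = (9 + 4·11 + 13)/6 = 66/6 = 11; σ²_C = ((13−9)/6)² = 0.444
te_D = (10 + 4·13 + 22)/6 = 84/6 = 14; σ²_D = ((22−10)/6)² = 4.000

Forward pass:
ES_A = 0; EF_A = 14
ES_B = 14; EF_B = 14+10 = 24
ES_C = 14; EF_C = 14+11 = 25
ES_D = max(EF_B=24, EF_C=25) = 25; EF_D = 25+14 = 39
Expected project duration μ = 39 days. Critical path: A → C → D.

Variance along critical path = 7.111 + 0.444 + 4.000 = 11.556; σ = √11.556 = 3.399 days.
Z = (34 − 39) / 3.399 = -1.471
P(T ≤ 34) = Φ(-1.471) ≈ 0.071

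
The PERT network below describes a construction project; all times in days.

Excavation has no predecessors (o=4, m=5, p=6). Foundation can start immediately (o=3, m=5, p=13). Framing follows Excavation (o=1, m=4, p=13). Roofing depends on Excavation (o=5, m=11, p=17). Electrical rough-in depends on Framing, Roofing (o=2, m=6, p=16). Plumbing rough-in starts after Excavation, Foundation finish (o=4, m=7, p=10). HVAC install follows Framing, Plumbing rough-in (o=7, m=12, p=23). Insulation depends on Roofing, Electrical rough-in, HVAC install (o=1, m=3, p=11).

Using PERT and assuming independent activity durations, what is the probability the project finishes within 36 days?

0.948

te_Excavation = (4 + 4·5 + 6)/6 = 30/6 = 5; σ²_Excavation = ((6−4)/6)² = 0.111
te_Foundation = (3 + 4·5 + 13)/6 = 36/6 = 6; σ²_Foundation = ((13−3)/6)² = 2.778
te_Framing = (1 + 4·4 + 13)/6 = 30/6 = 5; σ²_Framing = ((13−1)/6)² = 4.000
te_Roofing = (5 + 4·11 + 17)/6 = 66/6 = 11; σ²_Roofing = ((17−5)/6)² = 4.000
te_Electrical rough-in = (2 + 4·6 + 16)/6 = 42/6 = 7; σ²_Electrical rough-in = ((16−2)/6)² = 5.444
te_Plumbing rough-in = (4 + 4·7 + 10)/6 = 42/6 = 7; σ²_Plumbing rough-in = ((10−4)/6)² = 1.000
te_HVAC install = (7 + 4·12 + 23)/6 = 78/6 = 13; σ²_HVAC install = ((23−7)/6)² = 7.111
te_Insulation = (1 + 4·3 + 11)/6 = 24/6 = 4; σ²_Insulation = ((11−1)/6)² = 2.778

Forward pass:
ES_Excavation = 0; EF_Excavation = 5
ES_Foundation = 0; EF_Foundation = 6
ES_Framing = 5; EF_Framing = 5+5 = 10
ES_Roofing = 5; EF_Roofing = 5+11 = 16
ES_Electrical rough-in = max(EF_Framing=10, EF_Roofing=16) = 16; EF_Electrical rough-in = 16+7 = 23
ES_Plumbing rough-in = max(EF_Excavation=5, EF_Foundation=6) = 6; EF_Plumbing rough-in = 6+7 = 13
ES_HVAC install = max(EF_Framing=10, EF_Plumbing rough-in=13) = 13; EF_HVAC install = 13+13 = 26
ES_Insulation = max(EF_Roofing=16, EF_Electrical rough-in=23, EF_HVAC install=26) = 26; EF_Insulation = 26+4 = 30
Expected project duration μ = 30 days. Critical path: Foundation → Plumbing rough-in → HVAC install → Insulation.

Variance along critical path = 2.778 + 1.000 + 7.111 + 2.778 = 13.667; σ = √13.667 = 3.697 days.
Z = (36 − 30) / 3.697 = 1.623
P(T ≤ 36) = Φ(1.623) ≈ 0.948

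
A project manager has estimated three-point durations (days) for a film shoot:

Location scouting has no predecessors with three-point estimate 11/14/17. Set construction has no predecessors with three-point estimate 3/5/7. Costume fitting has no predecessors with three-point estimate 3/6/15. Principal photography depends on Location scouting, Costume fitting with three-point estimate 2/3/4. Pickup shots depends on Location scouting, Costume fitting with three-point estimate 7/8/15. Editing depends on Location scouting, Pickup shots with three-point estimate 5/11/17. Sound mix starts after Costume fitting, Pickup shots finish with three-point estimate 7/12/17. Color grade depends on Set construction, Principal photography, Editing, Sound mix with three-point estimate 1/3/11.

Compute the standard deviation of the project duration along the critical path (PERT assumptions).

2.89 days

te_Location scouting = (11 + 4·14 + 17)/6 = 84/6 = 14; σ²_Location scouting = ((17−11)/6)² = 1.000
te_Set construction = (3 + 4·5 + 7)/6 = 30/6 = 5; σ²_Set construction = ((7−3)/6)² = 0.444
te_Costume fitting = (3 + 4·6 + 15)/6 = 42/6 = 7; σ²_Costume fitting = ((15−3)/6)² = 4.000
te_Principal photography = (2 + 4·3 + 4)/6 = 18/6 = 3; σ²_Principal photography = ((4−2)/6)² = 0.111
te_Pickup shots = (7 + 4·8 + 15)/6 = 54/6 = 9; σ²_Pickup shots = ((15−7)/6)² = 1.778
te_Editing = (5 + 4·11 + 17)/6 = 66/6 = 11; σ²_Editing = ((17−5)/6)² = 4.000
te_Sound mix = (7 + 4·12 + 17)/6 = 72/6 = 12; σ²_Sound mix = ((17−7)/6)² = 2.778
te_Color grade = (1 + 4·3 + 11)/6 = 24/6 = 4; σ²_Color grade = ((11−1)/6)² = 2.778

Forward pass:
ES_Location scouting = 0; EF_Location scouting = 14
ES_Set construction = 0; EF_Set construction = 5
ES_Costume fitting = 0; EF_Costume fitting = 7
ES_Principal photography = max(EF_Location scouting=14, EF_Costume fitting=7) = 14; EF_Principal photography = 14+3 = 17
ES_Pickup shots = max(EF_Location scouting=14, EF_Costume fitting=7) = 14; EF_Pickup shots = 14+9 = 23
ES_Editing = max(EF_Location scouting=14, EF_Pickup shots=23) = 23; EF_Editing = 23+11 = 34
ES_Sound mix = max(EF_Costume fitting=7, EF_Pickup shots=23) = 23; EF_Sound mix = 23+12 = 35
ES_Color grade = max(EF_Set construction=5, EF_Principal photography=17, EF_Editing=34, EF_Sound mix=35) = 35; EF_Color grade = 35+4 = 39
Expected project duration μ = 39 days. Critical path: Location scouting → Pickup shots → Sound mix → Color grade.

Variance along critical path = 1.000 + 1.778 + 2.778 + 2.778 = 8.333
σ = √8.333 = 2.887 days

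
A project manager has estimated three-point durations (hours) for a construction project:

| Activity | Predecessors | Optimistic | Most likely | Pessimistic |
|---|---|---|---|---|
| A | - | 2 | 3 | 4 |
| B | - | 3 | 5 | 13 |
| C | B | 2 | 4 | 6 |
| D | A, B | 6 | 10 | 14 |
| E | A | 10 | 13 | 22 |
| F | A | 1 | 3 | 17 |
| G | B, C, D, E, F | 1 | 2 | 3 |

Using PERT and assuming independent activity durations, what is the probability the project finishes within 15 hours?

0.026

te_A = (2 + 4·3 + 4)/6 = 18/6 = 3; σ²_A = ((4−2)/6)² = 0.111
te_B = (3 + 4·5 + 13)/6 = 36/6 = 6; σ²_B = ((13−3)/6)² = 2.778
te_C = (2 + 4·4 + 6)/6 = 24/6 = 4; σ²_C = ((6−2)/6)² = 0.444
te_D = (6 + 4·10 + 14)/6 = 60/6 = 10; σ²_D = ((14−6)/6)² = 1.778
te_E = (10 + 4·13 + 22)/6 = 84/6 = 14; σ²_E = ((22−10)/6)² = 4.000
te_F = (1 + 4·3 + 17)/6 = 30/6 = 5; σ²_F = ((17−1)/6)² = 7.111
te_G = (1 + 4·2 + 3)/6 = 12/6 = 2; σ²_G = ((3−1)/6)² = 0.111

Forward pass:
ES_A = 0; EF_A = 3
ES_B = 0; EF_B = 6
ES_C = 6; EF_C = 6+4 = 10
ES_D = max(EF_A=3, EF_B=6) = 6; EF_D = 6+10 = 16
ES_E = 3; EF_E = 3+14 = 17
ES_F = 3; EF_F = 3+5 = 8
ES_G = max(EF_B=6, EF_C=10, EF_D=16, EF_E=17, EF_F=8) = 17; EF_G = 17+2 = 19
Expected project duration μ = 19 hours. Critical path: A → E → G.

Variance along critical path = 0.111 + 4.000 + 0.111 = 4.222; σ = √4.222 = 2.055 hours.
Z = (15 − 19) / 2.055 = -1.947
P(T ≤ 15) = Φ(-1.947) ≈ 0.026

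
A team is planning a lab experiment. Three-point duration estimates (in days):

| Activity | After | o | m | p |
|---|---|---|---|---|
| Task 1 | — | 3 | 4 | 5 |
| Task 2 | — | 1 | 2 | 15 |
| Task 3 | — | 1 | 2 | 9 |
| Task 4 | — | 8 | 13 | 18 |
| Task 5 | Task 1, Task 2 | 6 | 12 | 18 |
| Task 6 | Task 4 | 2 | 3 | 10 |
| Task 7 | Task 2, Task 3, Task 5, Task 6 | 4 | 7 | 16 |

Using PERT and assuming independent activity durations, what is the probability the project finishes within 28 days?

0.847

te_Task 1 = (3 + 4·4 + 5)/6 = 24/6 = 4; σ²_Task 1 = ((5−3)/6)² = 0.111
te_Task 2 = (1 + 4·2 + 15)/6 = 24/6 = 4; σ²_Task 2 = ((15−1)/6)² = 5.444
te_Task 3 = (1 + 4·2 + 9)/6 = 18/6 = 3; σ²_Task 3 = ((9−1)/6)² = 1.778
te_Task 4 = (8 + 4·13 + 18)/6 = 78/6 = 13; σ²_Task 4 = ((18−8)/6)² = 2.778
te_Task 5 = (6 + 4·12 + 18)/6 = 72/6 = 12; σ²_Task 5 = ((18−6)/6)² = 4.000
te_Task 6 = (2 + 4·3 + 10)/6 = 24/6 = 4; σ²_Task 6 = ((10−2)/6)² = 1.778
te_Task 7 = (4 + 4·7 + 16)/6 = 48/6 = 8; σ²_Task 7 = ((16−4)/6)² = 4.000

Forward pass:
ES_Task 1 = 0; EF_Task 1 = 4
ES_Task 2 = 0; EF_Task 2 = 4
ES_Task 3 = 0; EF_Task 3 = 3
ES_Task 4 = 0; EF_Task 4 = 13
ES_Task 5 = max(EF_Task 1=4, EF_Task 2=4) = 4; EF_Task 5 = 4+12 = 16
ES_Task 6 = 13; EF_Task 6 = 13+4 = 17
ES_Task 7 = max(EF_Task 2=4, EF_Task 3=3, EF_Task 5=16, EF_Task 6=17) = 17; EF_Task 7 = 17+8 = 25
Expected project duration μ = 25 days. Critical path: Task 4 → Task 6 → Task 7.

Variance along critical path = 2.778 + 1.778 + 4.000 = 8.556; σ = √8.556 = 2.925 days.
Z = (28 − 25) / 2.925 = 1.026
P(T ≤ 28) = Φ(1.026) ≈ 0.847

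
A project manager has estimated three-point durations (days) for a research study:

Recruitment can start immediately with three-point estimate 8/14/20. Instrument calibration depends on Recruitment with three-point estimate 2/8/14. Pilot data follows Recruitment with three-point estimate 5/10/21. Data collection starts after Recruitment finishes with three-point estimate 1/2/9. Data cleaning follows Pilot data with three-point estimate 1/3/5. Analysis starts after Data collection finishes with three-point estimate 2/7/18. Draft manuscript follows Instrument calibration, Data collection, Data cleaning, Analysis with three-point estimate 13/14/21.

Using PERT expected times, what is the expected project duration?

43 days

te_Recruitment = (8 + 4·14 + 20)/6 = 84/6 = 14
te_Instrument calibration = (2 + 4·8 + 14)/6 = 48/6 = 8
te_Pilot data = (5 + 4·10 + 21)/6 = 66/6 = 11
te_Data collection = (1 + 4·2 + 9)/6 = 18/6 = 3
te_Data cleaning = (1 + 4·3 + 5)/6 = 18/6 = 3
te_Analysis = (2 + 4·7 + 18)/6 = 48/6 = 8
te_Draft manuscript = (13 + 4·14 + 21)/6 = 90/6 = 15

Forward pass:
ES_Recruitment = 0; EF_Recruitment = 14
ES_Instrument calibration = 14; EF_Instrument calibration = 14+8 = 22
ES_Pilot data = 14; EF_Pilot data = 14+11 = 25
ES_Data collection = 14; EF_Data collection = 14+3 = 17
ES_Data cleaning = 25; EF_Data cleaning = 25+3 = 28
ES_Analysis = 17; EF_Analysis = 17+8 = 25
ES_Draft manuscript = max(EF_Instrument calibration=22, EF_Data collection=17, EF_Data cleaning=28, EF_Analysis=25) = 28; EF_Draft manuscript = 28+15 = 43
Expected project duration μ = 43 days. Critical path: Recruitment → Pilot data → Data cleaning → Draft manuscript.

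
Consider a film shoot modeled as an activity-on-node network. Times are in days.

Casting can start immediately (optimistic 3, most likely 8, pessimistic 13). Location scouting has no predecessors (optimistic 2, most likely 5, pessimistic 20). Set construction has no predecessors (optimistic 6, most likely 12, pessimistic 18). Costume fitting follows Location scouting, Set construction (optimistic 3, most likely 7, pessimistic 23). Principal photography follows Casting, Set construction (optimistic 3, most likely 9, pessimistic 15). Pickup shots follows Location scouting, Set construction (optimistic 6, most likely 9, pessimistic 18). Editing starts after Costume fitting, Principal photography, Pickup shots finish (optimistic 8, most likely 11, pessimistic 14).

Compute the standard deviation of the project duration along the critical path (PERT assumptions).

te_Casting = (3 + 4·8 + 13)/6 = 48/6 = 8; σ²_Casting = ((13−3)/6)² = 2.778
te_Location scouting = (2 + 4·5 + 20)/6 = 42/6 = 7; σ²_Location scouting = ((20−2)/6)² = 9.000
te_Set construction = (6 + 4·12 + 18)/6 = 72/6 = 12; σ²_Set construction = ((18−6)/6)² = 4.000
te_Costume fitting = (3 + 4·7 + 23)/6 = 54/6 = 9; σ²_Costume fitting = ((23−3)/6)² = 11.111
te_Principal photography = (3 + 4·9 + 15)/6 = 54/6 = 9; σ²_Principal photography = ((15−3)/6)² = 4.000
te_Pickup shots = (6 + 4·9 + 18)/6 = 60/6 = 10; σ²_Pickup shots = ((18−6)/6)² = 4.000
te_Editing = (8 + 4·11 + 14)/6 = 66/6 = 11; σ²_Editing = ((14−8)/6)² = 1.000

Forward pass:
ES_Casting = 0; EF_Casting = 8
ES_Location scouting = 0; EF_Location scouting = 7
ES_Set construction = 0; EF_Set construction = 12
ES_Costume fitting = max(EF_Location scouting=7, EF_Set construction=12) = 12; EF_Costume fitting = 12+9 = 21
ES_Principal photography = max(EF_Casting=8, EF_Set construction=12) = 12; EF_Principal photography = 12+9 = 21
ES_Pickup shots = max(EF_Location scouting=7, EF_Set construction=12) = 12; EF_Pickup shots = 12+10 = 22
ES_Editing = max(EF_Costume fitting=21, EF_Principal photography=21, EF_Pickup shots=22) = 22; EF_Editing = 22+11 = 33
Expected project duration μ = 33 days. Critical path: Set construction → Pickup shots → Editing.

Variance along critical path = 4.000 + 4.000 + 1.000 = 9.000
σ = √9.000 = 3.000 days

3.00 days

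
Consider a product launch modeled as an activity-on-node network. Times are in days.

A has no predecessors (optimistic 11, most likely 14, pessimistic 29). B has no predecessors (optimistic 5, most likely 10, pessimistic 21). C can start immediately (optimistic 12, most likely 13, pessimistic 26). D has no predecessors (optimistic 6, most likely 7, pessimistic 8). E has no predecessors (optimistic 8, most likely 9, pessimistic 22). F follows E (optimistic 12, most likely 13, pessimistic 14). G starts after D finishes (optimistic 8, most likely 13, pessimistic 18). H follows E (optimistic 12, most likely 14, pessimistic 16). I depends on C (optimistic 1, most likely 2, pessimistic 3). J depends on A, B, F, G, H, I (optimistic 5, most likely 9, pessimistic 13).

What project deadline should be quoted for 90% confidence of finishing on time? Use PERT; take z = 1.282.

te_A = (11 + 4·14 + 29)/6 = 96/6 = 16; σ²_A = ((29−11)/6)² = 9.000
te_B = (5 + 4·10 + 21)/6 = 66/6 = 11; σ²_B = ((21−5)/6)² = 7.111
te_C = (12 + 4·13 + 26)/6 = 90/6 = 15; σ²_C = ((26−12)/6)² = 5.444
te_D = (6 + 4·7 + 8)/6 = 42/6 = 7; σ²_D = ((8−6)/6)² = 0.111
te_E = (8 + 4·9 + 22)/6 = 66/6 = 11; σ²_E = ((22−8)/6)² = 5.444
te_F = (12 + 4·13 + 14)/6 = 78/6 = 13; σ²_F = ((14−12)/6)² = 0.111
te_G = (8 + 4·13 + 18)/6 = 78/6 = 13; σ²_G = ((18−8)/6)² = 2.778
te_H = (12 + 4·14 + 16)/6 = 84/6 = 14; σ²_H = ((16−12)/6)² = 0.444
te_I = (1 + 4·2 + 3)/6 = 12/6 = 2; σ²_I = ((3−1)/6)² = 0.111
te_J = (5 + 4·9 + 13)/6 = 54/6 = 9; σ²_J = ((13−5)/6)² = 1.778

Forward pass:
ES_A = 0; EF_A = 16
ES_B = 0; EF_B = 11
ES_C = 0; EF_C = 15
ES_D = 0; EF_D = 7
ES_E = 0; EF_E = 11
ES_F = 11; EF_F = 11+13 = 24
ES_G = 7; EF_G = 7+13 = 20
ES_H = 11; EF_H = 11+14 = 25
ES_I = 15; EF_I = 15+2 = 17
ES_J = max(EF_A=16, EF_B=11, EF_F=24, EF_G=20, EF_H=25, EF_I=17) = 25; EF_J = 25+9 = 34
Expected project duration μ = 34 days. Critical path: E → H → J.

Variance along critical path = 5.444 + 0.444 + 1.778 = 7.667; σ = 2.769 days.
D = μ + z·σ = 34 + 1.282·2.769 = 37.5 days

37.5 days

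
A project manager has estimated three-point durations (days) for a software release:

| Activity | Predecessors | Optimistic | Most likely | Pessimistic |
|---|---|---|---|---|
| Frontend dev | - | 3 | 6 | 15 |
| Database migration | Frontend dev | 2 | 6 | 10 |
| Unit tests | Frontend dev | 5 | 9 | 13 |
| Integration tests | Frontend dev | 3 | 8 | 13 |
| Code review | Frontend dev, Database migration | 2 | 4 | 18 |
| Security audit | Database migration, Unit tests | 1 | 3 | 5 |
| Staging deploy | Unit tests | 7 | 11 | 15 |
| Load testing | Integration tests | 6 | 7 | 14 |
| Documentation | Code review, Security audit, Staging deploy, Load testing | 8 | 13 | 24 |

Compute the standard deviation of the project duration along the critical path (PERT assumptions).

te_Frontend dev = (3 + 4·6 + 15)/6 = 42/6 = 7; σ²_Frontend dev = ((15−3)/6)² = 4.000
te_Database migration = (2 + 4·6 + 10)/6 = 36/6 = 6; σ²_Database migration = ((10−2)/6)² = 1.778
te_Unit tests = (5 + 4·9 + 13)/6 = 54/6 = 9; σ²_Unit tests = ((13−5)/6)² = 1.778
te_Integration tests = (3 + 4·8 + 13)/6 = 48/6 = 8; σ²_Integration tests = ((13−3)/6)² = 2.778
te_Code review = (2 + 4·4 + 18)/6 = 36/6 = 6; σ²_Code review = ((18−2)/6)² = 7.111
te_Security audit = (1 + 4·3 + 5)/6 = 18/6 = 3; σ²_Security audit = ((5−1)/6)² = 0.444
te_Staging deploy = (7 + 4·11 + 15)/6 = 66/6 = 11; σ²_Staging deploy = ((15−7)/6)² = 1.778
te_Load testing = (6 + 4·7 + 14)/6 = 48/6 = 8; σ²_Load testing = ((14−6)/6)² = 1.778
te_Documentation = (8 + 4·13 + 24)/6 = 84/6 = 14; σ²_Documentation = ((24−8)/6)² = 7.111

Forward pass:
ES_Frontend dev = 0; EF_Frontend dev = 7
ES_Database migration = 7; EF_Database migration = 7+6 = 13
ES_Unit tests = 7; EF_Unit tests = 7+9 = 16
ES_Integration tests = 7; EF_Integration tests = 7+8 = 15
ES_Code review = max(EF_Frontend dev=7, EF_Database migration=13) = 13; EF_Code review = 13+6 = 19
ES_Security audit = max(EF_Database migration=13, EF_Unit tests=16) = 16; EF_Security audit = 16+3 = 19
ES_Staging deploy = 16; EF_Staging deploy = 16+11 = 27
ES_Load testing = 15; EF_Load testing = 15+8 = 23
ES_Documentation = max(EF_Code review=19, EF_Security audit=19, EF_Staging deploy=27, EF_Load testing=23) = 27; EF_Documentation = 27+14 = 41
Expected project duration μ = 41 days. Critical path: Frontend dev → Unit tests → Staging deploy → Documentation.

Variance along critical path = 4.000 + 1.778 + 1.778 + 7.111 = 14.667
σ = √14.667 = 3.830 days

3.83 days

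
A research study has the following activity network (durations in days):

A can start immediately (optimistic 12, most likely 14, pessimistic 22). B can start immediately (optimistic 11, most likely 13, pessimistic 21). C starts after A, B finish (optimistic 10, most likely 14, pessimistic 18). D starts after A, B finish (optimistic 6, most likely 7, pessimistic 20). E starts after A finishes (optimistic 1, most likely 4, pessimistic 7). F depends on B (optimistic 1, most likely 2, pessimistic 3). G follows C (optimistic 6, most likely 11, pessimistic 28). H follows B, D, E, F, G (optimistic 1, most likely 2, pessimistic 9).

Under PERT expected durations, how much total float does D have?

18 days

te_A = (12 + 4·14 + 22)/6 = 90/6 = 15
te_B = (11 + 4·13 + 21)/6 = 84/6 = 14
te_C = (10 + 4·14 + 18)/6 = 84/6 = 14
te_D = (6 + 4·7 + 20)/6 = 54/6 = 9
te_E = (1 + 4·4 + 7)/6 = 24/6 = 4
te_F = (1 + 4·2 + 3)/6 = 12/6 = 2
te_G = (6 + 4·11 + 28)/6 = 78/6 = 13
te_H = (1 + 4·2 + 9)/6 = 18/6 = 3

Forward pass:
ES_A = 0; EF_A = 15
ES_B = 0; EF_B = 14
ES_C = max(EF_A=15, EF_B=14) = 15; EF_C = 15+14 = 29
ES_D = max(EF_A=15, EF_B=14) = 15; EF_D = 15+9 = 24
ES_E = 15; EF_E = 15+4 = 19
ES_F = 14; EF_F = 14+2 = 16
ES_G = 29; EF_G = 29+13 = 42
ES_H = max(EF_B=14, EF_D=24, EF_E=19, EF_F=16, EF_G=42) = 42; EF_H = 42+3 = 45
Expected project duration μ = 45 days. Critical path: A → C → G → H.

Backward pass:
LF_H = 45; LS_H = 45−3 = 42
LF_G = LS_H = 42; LS_G = 42−13 = 29
LF_F = LS_H = 42; LS_F = 42−2 = 40
LF_E = LS_H = 42; LS_E = 42−4 = 38
LF_D = LS_H = 42; LS_D = 42−9 = 33
LF_C = LS_G = 29; LS_C = 29−14 = 15
LF_B = min(LS_C=15, LS_D=33, LS_F=40, LS_H=42) = 15; LS_B = 15−14 = 1
LF_A = min(LS_C=15, LS_D=33, LS_E=38) = 15; LS_A = 15−15 = 0
Slack_D = LS_D − ES_D = 33 − 15 = 18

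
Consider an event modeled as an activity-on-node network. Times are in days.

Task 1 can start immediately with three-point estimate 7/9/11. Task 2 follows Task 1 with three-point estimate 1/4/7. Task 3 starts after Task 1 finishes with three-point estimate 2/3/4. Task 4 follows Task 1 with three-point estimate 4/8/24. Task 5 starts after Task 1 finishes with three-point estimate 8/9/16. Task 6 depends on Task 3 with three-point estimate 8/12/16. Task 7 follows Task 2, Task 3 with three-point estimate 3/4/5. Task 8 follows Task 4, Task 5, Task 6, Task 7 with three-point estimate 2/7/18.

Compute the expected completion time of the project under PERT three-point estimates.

32 days

te_Task 1 = (7 + 4·9 + 11)/6 = 54/6 = 9
te_Task 2 = (1 + 4·4 + 7)/6 = 24/6 = 4
te_Task 3 = (2 + 4·3 + 4)/6 = 18/6 = 3
te_Task 4 = (4 + 4·8 + 24)/6 = 60/6 = 10
te_Task 5 = (8 + 4·9 + 16)/6 = 60/6 = 10
te_Task 6 = (8 + 4·12 + 16)/6 = 72/6 = 12
te_Task 7 = (3 + 4·4 + 5)/6 = 24/6 = 4
te_Task 8 = (2 + 4·7 + 18)/6 = 48/6 = 8

Forward pass:
ES_Task 1 = 0; EF_Task 1 = 9
ES_Task 2 = 9; EF_Task 2 = 9+4 = 13
ES_Task 3 = 9; EF_Task 3 = 9+3 = 12
ES_Task 4 = 9; EF_Task 4 = 9+10 = 19
ES_Task 5 = 9; EF_Task 5 = 9+10 = 19
ES_Task 6 = 12; EF_Task 6 = 12+12 = 24
ES_Task 7 = max(EF_Task 2=13, EF_Task 3=12) = 13; EF_Task 7 = 13+4 = 17
ES_Task 8 = max(EF_Task 4=19, EF_Task 5=19, EF_Task 6=24, EF_Task 7=17) = 24; EF_Task 8 = 24+8 = 32
Expected project duration μ = 32 days. Critical path: Task 1 → Task 3 → Task 6 → Task 8.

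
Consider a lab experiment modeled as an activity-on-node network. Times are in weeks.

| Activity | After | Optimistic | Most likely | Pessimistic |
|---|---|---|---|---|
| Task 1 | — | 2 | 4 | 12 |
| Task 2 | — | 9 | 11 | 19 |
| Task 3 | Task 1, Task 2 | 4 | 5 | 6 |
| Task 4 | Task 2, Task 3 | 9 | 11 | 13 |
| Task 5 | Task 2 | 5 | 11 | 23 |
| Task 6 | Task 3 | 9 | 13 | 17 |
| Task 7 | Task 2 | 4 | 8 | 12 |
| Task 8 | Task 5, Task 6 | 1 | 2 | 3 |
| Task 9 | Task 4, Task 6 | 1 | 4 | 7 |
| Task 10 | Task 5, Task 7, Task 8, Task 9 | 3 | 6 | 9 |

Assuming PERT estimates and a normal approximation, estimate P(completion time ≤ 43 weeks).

0.877

te_Task 1 = (2 + 4·4 + 12)/6 = 30/6 = 5; σ²_Task 1 = ((12−2)/6)² = 2.778
te_Task 2 = (9 + 4·11 + 19)/6 = 72/6 = 12; σ²_Task 2 = ((19−9)/6)² = 2.778
te_Task 3 = (4 + 4·5 + 6)/6 = 30/6 = 5; σ²_Task 3 = ((6−4)/6)² = 0.111
te_Task 4 = (9 + 4·11 + 13)/6 = 66/6 = 11; σ²_Task 4 = ((13−9)/6)² = 0.444
te_Task 5 = (5 + 4·11 + 23)/6 = 72/6 = 12; σ²_Task 5 = ((23−5)/6)² = 9.000
te_Task 6 = (9 + 4·13 + 17)/6 = 78/6 = 13; σ²_Task 6 = ((17−9)/6)² = 1.778
te_Task 7 = (4 + 4·8 + 12)/6 = 48/6 = 8; σ²_Task 7 = ((12−4)/6)² = 1.778
te_Task 8 = (1 + 4·2 + 3)/6 = 12/6 = 2; σ²_Task 8 = ((3−1)/6)² = 0.111
te_Task 9 = (1 + 4·4 + 7)/6 = 24/6 = 4; σ²_Task 9 = ((7−1)/6)² = 1.000
te_Task 10 = (3 + 4·6 + 9)/6 = 36/6 = 6; σ²_Task 10 = ((9−3)/6)² = 1.000

Forward pass:
ES_Task 1 = 0; EF_Task 1 = 5
ES_Task 2 = 0; EF_Task 2 = 12
ES_Task 3 = max(EF_Task 1=5, EF_Task 2=12) = 12; EF_Task 3 = 12+5 = 17
ES_Task 4 = max(EF_Task 2=12, EF_Task 3=17) = 17; EF_Task 4 = 17+11 = 28
ES_Task 5 = 12; EF_Task 5 = 12+12 = 24
ES_Task 6 = 17; EF_Task 6 = 17+13 = 30
ES_Task 7 = 12; EF_Task 7 = 12+8 = 20
ES_Task 8 = max(EF_Task 5=24, EF_Task 6=30) = 30; EF_Task 8 = 30+2 = 32
ES_Task 9 = max(EF_Task 4=28, EF_Task 6=30) = 30; EF_Task 9 = 30+4 = 34
ES_Task 10 = max(EF_Task 5=24, EF_Task 7=20, EF_Task 8=32, EF_Task 9=34) = 34; EF_Task 10 = 34+6 = 40
Expected project duration μ = 40 weeks. Critical path: Task 2 → Task 3 → Task 6 → Task 9 → Task 10.

Variance along critical path = 2.778 + 0.111 + 1.778 + 1.000 + 1.000 = 6.667; σ = √6.667 = 2.582 weeks.
Z = (43 − 40) / 2.582 = 1.162
P(T ≤ 43) = Φ(1.162) ≈ 0.877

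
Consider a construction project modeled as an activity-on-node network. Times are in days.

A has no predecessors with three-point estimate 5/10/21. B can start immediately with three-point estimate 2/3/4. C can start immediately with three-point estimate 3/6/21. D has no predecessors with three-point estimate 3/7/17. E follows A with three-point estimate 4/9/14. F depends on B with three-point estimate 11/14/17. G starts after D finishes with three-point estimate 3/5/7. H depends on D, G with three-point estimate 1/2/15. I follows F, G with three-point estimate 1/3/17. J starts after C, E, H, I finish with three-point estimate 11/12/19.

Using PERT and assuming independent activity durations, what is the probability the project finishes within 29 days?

0.029

te_A = (5 + 4·10 + 21)/6 = 66/6 = 11; σ²_A = ((21−5)/6)² = 7.111
te_B = (2 + 4·3 + 4)/6 = 18/6 = 3; σ²_B = ((4−2)/6)² = 0.111
te_C = (3 + 4·6 + 21)/6 = 48/6 = 8; σ²_C = ((21−3)/6)² = 9.000
te_D = (3 + 4·7 + 17)/6 = 48/6 = 8; σ²_D = ((17−3)/6)² = 5.444
te_E = (4 + 4·9 + 14)/6 = 54/6 = 9; σ²_E = ((14−4)/6)² = 2.778
te_F = (11 + 4·14 + 17)/6 = 84/6 = 14; σ²_F = ((17−11)/6)² = 1.000
te_G = (3 + 4·5 + 7)/6 = 30/6 = 5; σ²_G = ((7−3)/6)² = 0.444
te_H = (1 + 4·2 + 15)/6 = 24/6 = 4; σ²_H = ((15−1)/6)² = 5.444
te_I = (1 + 4·3 + 17)/6 = 30/6 = 5; σ²_I = ((17−1)/6)² = 7.111
te_J = (11 + 4·12 + 19)/6 = 78/6 = 13; σ²_J = ((19−11)/6)² = 1.778

Forward pass:
ES_A = 0; EF_A = 11
ES_B = 0; EF_B = 3
ES_C = 0; EF_C = 8
ES_D = 0; EF_D = 8
ES_E = 11; EF_E = 11+9 = 20
ES_F = 3; EF_F = 3+14 = 17
ES_G = 8; EF_G = 8+5 = 13
ES_H = max(EF_D=8, EF_G=13) = 13; EF_H = 13+4 = 17
ES_I = max(EF_F=17, EF_G=13) = 17; EF_I = 17+5 = 22
ES_J = max(EF_C=8, EF_E=20, EF_H=17, EF_I=22) = 22; EF_J = 22+13 = 35
Expected project duration μ = 35 days. Critical path: B → F → I → J.

Variance along critical path = 0.111 + 1.000 + 7.111 + 1.778 = 10.000; σ = √10.000 = 3.162 days.
Z = (29 − 35) / 3.162 = -1.897
P(T ≤ 29) = Φ(-1.897) ≈ 0.029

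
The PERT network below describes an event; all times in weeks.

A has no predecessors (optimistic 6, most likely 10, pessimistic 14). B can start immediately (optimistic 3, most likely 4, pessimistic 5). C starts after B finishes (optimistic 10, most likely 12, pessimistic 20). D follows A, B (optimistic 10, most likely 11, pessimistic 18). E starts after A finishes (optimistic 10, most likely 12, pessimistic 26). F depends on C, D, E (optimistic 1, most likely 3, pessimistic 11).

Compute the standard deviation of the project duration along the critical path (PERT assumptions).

3.42 weeks

te_A = (6 + 4·10 + 14)/6 = 60/6 = 10; σ²_A = ((14−6)/6)² = 1.778
te_B = (3 + 4·4 + 5)/6 = 24/6 = 4; σ²_B = ((5−3)/6)² = 0.111
te_C = (10 + 4·12 + 20)/6 = 78/6 = 13; σ²_C = ((20−10)/6)² = 2.778
te_D = (10 + 4·11 + 18)/6 = 72/6 = 12; σ²_D = ((18−10)/6)² = 1.778
te_E = (10 + 4·12 + 26)/6 = 84/6 = 14; σ²_E = ((26−10)/6)² = 7.111
te_F = (1 + 4·3 + 11)/6 = 24/6 = 4; σ²_F = ((11−1)/6)² = 2.778

Forward pass:
ES_A = 0; EF_A = 10
ES_B = 0; EF_B = 4
ES_C = 4; EF_C = 4+13 = 17
ES_D = max(EF_A=10, EF_B=4) = 10; EF_D = 10+12 = 22
ES_E = 10; EF_E = 10+14 = 24
ES_F = max(EF_C=17, EF_D=22, EF_E=24) = 24; EF_F = 24+4 = 28
Expected project duration μ = 28 weeks. Critical path: A → E → F.

Variance along critical path = 1.778 + 7.111 + 2.778 = 11.667
σ = √11.667 = 3.416 weeks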